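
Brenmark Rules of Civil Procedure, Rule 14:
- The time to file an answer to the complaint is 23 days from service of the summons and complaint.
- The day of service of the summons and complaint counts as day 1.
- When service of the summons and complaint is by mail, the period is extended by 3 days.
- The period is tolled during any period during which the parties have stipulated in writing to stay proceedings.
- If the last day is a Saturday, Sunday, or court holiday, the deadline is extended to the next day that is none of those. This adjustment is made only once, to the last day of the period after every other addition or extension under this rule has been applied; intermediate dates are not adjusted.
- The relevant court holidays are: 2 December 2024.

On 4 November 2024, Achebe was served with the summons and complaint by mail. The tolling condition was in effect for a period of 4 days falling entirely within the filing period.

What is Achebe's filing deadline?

December 3, 2024

Counting 4 November 2024 as day 1, day 23 is November 26, 2024.
Service was by mail, adding 3 days: November 26, 2024 + 3 days = November 29, 2024.
Tolling adds 4 days: November 29, 2024 + 4 days = December 3, 2024.
December 3, 2024 is a Tuesday and not a court holiday, so no extension applies.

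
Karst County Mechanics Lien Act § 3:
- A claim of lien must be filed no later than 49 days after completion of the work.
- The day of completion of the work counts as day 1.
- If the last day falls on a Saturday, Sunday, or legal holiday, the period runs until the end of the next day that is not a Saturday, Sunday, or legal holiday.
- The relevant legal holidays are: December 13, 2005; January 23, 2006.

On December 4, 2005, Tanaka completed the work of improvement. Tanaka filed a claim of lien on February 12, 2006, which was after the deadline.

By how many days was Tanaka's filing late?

Counting December 4, 2005 as day 1, day 49 is January 21, 2006.
January 21, 2006 is Saturday; January 22, 2006 is Sunday; January 23, 2006 is a listed holiday. The next qualifying day is January 24, 2006.
The deadline is January 24, 2006; from January 24, 2006 to February 12, 2006 is 19 days.

19 days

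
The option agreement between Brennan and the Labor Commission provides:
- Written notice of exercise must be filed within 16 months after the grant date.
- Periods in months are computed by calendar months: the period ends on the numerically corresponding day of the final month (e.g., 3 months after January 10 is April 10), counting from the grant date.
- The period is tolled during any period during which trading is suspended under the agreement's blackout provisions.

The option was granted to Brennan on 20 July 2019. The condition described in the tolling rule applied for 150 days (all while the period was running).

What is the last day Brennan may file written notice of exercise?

April 19, 2021

16 months after 20 July 2019 is November 20, 2020.
Tolling adds 150 days: November 20, 2020 + 150 days = April 19, 2021.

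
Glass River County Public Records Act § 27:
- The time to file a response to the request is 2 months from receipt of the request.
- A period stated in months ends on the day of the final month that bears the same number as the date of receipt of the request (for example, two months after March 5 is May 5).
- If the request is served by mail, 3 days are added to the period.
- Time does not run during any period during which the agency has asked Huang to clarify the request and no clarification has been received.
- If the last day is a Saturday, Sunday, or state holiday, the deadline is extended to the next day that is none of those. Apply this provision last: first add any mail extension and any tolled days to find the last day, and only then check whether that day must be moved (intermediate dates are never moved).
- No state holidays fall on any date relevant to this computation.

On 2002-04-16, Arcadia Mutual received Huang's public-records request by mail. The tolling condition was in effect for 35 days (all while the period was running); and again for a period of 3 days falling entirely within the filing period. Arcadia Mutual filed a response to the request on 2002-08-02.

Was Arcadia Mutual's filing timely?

No

2 months after 2002-04-16 is June 16, 2002.
Service was by mail, adding 3 days: June 16, 2002 + 3 days = June 19, 2002.
Tolling adds 35 days: June 19, 2002 + 35 days = July 24, 2002.
Tolling adds 3 days: July 24, 2002 + 3 days = July 27, 2002.
July 27, 2002 is Saturday; July 28, 2002 is Sunday. The next qualifying day is July 29, 2002.
The deadline is July 29, 2002; the filing on August 2, 2002 is after that date.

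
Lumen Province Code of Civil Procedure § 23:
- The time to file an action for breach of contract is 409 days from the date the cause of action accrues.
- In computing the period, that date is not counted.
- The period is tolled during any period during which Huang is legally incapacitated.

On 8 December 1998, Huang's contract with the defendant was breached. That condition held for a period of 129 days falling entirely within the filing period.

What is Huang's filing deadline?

May 29, 2000

409 days after 8 December 1998 is January 21, 2000.
Tolling adds 129 days: January 21, 2000 + 129 days = May 29, 2000.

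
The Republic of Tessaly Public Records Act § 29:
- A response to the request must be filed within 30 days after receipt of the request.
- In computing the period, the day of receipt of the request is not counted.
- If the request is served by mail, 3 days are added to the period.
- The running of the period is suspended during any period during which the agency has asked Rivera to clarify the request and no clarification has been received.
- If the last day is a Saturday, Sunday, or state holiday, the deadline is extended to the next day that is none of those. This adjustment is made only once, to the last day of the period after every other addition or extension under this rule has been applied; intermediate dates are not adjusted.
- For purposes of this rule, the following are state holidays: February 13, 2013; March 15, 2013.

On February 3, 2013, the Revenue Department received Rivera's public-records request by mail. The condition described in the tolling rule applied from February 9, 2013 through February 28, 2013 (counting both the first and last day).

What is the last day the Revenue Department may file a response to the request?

30 days after February 3, 2013 is March 5, 2013.
Service was by mail, adding 3 days: March 5, 2013 + 3 days = March 8, 2013.
From February 9, 2013 through February 28, 2013 inclusive is 20 days; tolling adds 20 days: March 8, 2013 + 20 days = March 28, 2013.
March 28, 2013 is a Thursday and not a state holiday, so no extension applies.

March 28, 2013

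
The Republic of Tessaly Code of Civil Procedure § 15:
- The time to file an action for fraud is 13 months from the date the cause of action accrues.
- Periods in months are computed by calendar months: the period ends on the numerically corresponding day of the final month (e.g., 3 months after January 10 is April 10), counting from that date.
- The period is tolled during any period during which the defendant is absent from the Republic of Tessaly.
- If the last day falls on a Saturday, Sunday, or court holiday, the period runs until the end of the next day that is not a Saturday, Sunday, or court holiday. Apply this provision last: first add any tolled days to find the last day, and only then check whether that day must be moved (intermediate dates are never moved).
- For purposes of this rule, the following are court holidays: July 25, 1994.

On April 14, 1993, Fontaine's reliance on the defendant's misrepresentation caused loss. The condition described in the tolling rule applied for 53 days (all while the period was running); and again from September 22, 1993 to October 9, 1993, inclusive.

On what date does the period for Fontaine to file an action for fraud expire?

13 months after April 14, 1993 is May 14, 1994.
Tolling adds 53 days: May 14, 1994 + 53 days = July 6, 1994.
From September 22, 1993 through October 9, 1993 inclusive is 18 days; tolling adds 18 days: July 6, 1994 + 18 days = July 24, 1994.
July 24, 1994 is Sunday; July 25, 1994 is a listed holiday. The next qualifying day is July 26, 1994.

July 26, 1994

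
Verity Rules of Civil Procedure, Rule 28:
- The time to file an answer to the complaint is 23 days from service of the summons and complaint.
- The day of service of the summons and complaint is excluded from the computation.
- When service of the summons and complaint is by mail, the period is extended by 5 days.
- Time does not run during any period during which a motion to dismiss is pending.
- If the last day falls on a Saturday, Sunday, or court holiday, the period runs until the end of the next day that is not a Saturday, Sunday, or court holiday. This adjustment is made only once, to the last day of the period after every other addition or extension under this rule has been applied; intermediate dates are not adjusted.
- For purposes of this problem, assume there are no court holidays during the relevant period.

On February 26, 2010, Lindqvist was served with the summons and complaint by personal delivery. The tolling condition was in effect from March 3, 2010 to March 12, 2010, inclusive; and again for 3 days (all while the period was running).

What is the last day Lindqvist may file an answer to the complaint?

April 5, 2010

23 days after February 26, 2010 is March 21, 2010.
Service was not by mail, so no mail extension applies.
From March 3, 2010 through March 12, 2010 inclusive is 10 days; tolling adds 10 days: March 21, 2010 + 10 days = March 31, 2010.
Tolling adds 3 days: March 31, 2010 + 3 days = April 3, 2010.
April 3, 2010 is Saturday; April 4, 2010 is Sunday. The next qualifying day is April 5, 2010.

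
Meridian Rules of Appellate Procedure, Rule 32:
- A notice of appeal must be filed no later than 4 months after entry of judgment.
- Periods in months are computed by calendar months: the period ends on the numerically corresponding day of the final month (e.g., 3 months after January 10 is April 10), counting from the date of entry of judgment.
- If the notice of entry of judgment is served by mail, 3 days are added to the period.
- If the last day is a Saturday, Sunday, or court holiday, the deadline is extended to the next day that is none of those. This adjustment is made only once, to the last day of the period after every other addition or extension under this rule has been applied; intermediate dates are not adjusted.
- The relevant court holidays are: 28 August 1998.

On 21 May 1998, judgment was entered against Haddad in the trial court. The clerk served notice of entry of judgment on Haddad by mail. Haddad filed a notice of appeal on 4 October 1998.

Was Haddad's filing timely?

No

4 months after 21 May 1998 is September 21, 1998.
Service was by mail, adding 3 days: September 21, 1998 + 3 days = September 24, 1998.
September 24, 1998 is a Thursday and not a court holiday, so no extension applies.
The deadline is September 24, 1998; the filing on October 4, 1998 is after that date.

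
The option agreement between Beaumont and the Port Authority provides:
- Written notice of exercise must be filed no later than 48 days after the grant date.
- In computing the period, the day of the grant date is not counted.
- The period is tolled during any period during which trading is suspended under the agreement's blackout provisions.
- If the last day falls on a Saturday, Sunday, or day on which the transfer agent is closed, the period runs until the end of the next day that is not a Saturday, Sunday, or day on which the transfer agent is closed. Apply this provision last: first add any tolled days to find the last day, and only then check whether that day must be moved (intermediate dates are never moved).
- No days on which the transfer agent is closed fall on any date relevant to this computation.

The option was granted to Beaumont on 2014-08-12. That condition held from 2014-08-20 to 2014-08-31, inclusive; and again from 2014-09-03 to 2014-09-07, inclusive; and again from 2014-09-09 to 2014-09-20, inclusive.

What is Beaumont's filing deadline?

48 days after 2014-08-12 is September 29, 2014.
From August 20, 2014 through August 31, 2014 inclusive is 12 days; tolling adds 12 days: September 29, 2014 + 12 days = October 11, 2014.
From September 3, 2014 through September 7, 2014 inclusive is 5 days; tolling adds 5 days: October 11, 2014 + 5 days = October 16, 2014.
From September 9, 2014 through September 20, 2014 inclusive is 12 days; tolling adds 12 days: October 16, 2014 + 12 days = October 28, 2014.
October 28, 2014 is a Tuesday and not a day on which the transfer agent is closed, so no extension applies.

October 28, 2014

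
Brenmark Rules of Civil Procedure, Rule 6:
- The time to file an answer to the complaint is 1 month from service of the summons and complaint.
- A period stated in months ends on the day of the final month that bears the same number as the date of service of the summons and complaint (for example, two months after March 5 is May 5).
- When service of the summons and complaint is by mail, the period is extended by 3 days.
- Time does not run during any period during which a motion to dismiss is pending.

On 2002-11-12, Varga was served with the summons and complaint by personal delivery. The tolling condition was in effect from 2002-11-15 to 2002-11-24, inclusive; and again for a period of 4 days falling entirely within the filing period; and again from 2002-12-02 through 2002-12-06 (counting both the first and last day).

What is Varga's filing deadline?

December 31, 2002

1 month after 2002-11-12 is December 12, 2002.
Service was not by mail, so no mail extension applies.
From November 15, 2002 through November 24, 2002 inclusive is 10 days; tolling adds 10 days: December 12, 2002 + 10 days = December 22, 2002.
Tolling adds 4 days: December 22, 2002 + 4 days = December 26, 2002.
From December 2, 2002 through December 6, 2002 inclusive is 5 days; tolling adds 5 days: December 26, 2002 + 5 days = December 31, 2002.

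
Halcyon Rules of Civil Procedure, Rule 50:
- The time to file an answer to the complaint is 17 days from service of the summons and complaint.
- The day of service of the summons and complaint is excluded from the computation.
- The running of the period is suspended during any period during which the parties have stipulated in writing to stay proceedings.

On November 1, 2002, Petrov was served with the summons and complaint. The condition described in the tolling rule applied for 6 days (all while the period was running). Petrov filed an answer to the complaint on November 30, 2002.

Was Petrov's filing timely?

17 days after November 1, 2002 is November 18, 2002.
Tolling adds 6 days: November 18, 2002 + 6 days = November 24, 2002.
The deadline is November 24, 2002; the filing on November 30, 2002 is after that date.

No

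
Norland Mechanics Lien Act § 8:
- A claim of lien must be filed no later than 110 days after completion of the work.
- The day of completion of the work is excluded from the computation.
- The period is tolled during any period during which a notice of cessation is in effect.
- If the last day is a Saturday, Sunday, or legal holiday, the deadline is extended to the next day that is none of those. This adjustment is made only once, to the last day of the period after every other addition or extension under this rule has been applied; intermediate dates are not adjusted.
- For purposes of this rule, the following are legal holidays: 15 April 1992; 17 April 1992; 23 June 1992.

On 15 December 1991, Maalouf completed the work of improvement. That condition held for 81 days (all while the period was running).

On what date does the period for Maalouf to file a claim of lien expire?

110 days after 15 December 1991 is April 3, 1992.
Tolling adds 81 days: April 3, 1992 + 81 days = June 23, 1992.
June 23, 1992 is a listed holiday. The next qualifying day is June 24, 1992.

June 24, 1992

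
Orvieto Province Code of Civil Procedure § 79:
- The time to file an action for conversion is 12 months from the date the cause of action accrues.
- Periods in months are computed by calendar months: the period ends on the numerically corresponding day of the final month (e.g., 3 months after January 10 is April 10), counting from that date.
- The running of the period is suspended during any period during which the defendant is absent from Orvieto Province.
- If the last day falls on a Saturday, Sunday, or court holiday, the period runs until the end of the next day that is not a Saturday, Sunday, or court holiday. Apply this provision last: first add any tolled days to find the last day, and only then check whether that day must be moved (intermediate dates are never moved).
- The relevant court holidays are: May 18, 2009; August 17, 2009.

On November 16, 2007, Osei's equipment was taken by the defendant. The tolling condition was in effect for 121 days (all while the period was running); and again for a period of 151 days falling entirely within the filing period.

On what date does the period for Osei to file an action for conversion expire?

12 months after November 16, 2007 is November 16, 2008.
Tolling adds 121 days: November 16, 2008 + 121 days = March 17, 2009.
Tolling adds 151 days: March 17, 2009 + 151 days = August 15, 2009.
August 15, 2009 is Saturday; August 16, 2009 is Sunday; August 17, 2009 is a listed holiday. The next qualifying day is August 18, 2009.

August 18, 2009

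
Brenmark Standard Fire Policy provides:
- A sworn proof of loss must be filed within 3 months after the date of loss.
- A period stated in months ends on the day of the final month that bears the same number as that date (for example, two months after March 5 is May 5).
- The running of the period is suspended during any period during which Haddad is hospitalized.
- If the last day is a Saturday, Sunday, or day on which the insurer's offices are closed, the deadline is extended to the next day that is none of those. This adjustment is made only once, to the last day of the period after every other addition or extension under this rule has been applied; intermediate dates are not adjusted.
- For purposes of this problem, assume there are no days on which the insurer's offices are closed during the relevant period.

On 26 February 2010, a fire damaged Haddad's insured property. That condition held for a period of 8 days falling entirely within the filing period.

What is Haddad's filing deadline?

3 months after 26 February 2010 is May 26, 2010.
Tolling adds 8 days: May 26, 2010 + 8 days = June 3, 2010.
June 3, 2010 is a Thursday and not a day on which the insurer's offices are closed, so no extension applies.

June 3, 2010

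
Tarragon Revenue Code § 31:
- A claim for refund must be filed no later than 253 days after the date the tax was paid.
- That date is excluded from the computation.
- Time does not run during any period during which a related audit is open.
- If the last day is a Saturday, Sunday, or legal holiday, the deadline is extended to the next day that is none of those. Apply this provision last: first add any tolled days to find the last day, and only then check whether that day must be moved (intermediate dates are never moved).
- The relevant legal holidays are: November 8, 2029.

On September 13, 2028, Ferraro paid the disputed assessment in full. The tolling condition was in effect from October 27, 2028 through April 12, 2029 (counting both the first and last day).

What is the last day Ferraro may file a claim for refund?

November 9, 2029

253 days after September 13, 2028 is May 24, 2029.
From October 27, 2028 through April 12, 2029 inclusive is 168 days; tolling adds 168 days: May 24, 2029 + 168 days = November 8, 2029.
November 8, 2029 is a listed holiday. The next qualifying day is November 9, 2029.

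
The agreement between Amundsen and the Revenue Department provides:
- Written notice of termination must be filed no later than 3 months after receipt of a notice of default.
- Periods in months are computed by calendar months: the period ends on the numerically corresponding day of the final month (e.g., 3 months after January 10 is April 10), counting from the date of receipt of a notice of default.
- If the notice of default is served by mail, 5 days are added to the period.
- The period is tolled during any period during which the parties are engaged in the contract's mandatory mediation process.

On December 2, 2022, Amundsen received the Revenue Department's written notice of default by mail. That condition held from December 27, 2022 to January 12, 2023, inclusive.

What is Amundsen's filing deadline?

3 months after December 2, 2022 is March 2, 2023.
Service was by mail, adding 5 days: March 2, 2023 + 5 days = March 7, 2023.
From December 27, 2022 through January 12, 2023 inclusive is 17 days; tolling adds 17 days: March 7, 2023 + 17 days = March 24, 2023.

March 24, 2023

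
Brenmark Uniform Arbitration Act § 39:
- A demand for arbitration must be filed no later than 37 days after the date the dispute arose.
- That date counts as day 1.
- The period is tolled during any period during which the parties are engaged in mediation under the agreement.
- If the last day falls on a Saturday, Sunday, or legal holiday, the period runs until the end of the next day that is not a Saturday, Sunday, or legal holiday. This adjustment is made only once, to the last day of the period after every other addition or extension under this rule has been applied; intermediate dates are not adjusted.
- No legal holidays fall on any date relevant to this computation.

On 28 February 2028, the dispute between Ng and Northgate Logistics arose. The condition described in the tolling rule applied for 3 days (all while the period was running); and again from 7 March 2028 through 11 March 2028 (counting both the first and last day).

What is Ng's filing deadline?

Counting 28 February 2028 as day 1, day 37 is April 4, 2028.
Tolling adds 3 days: April 4, 2028 + 3 days = April 7, 2028.
From March 7, 2028 through March 11, 2028 inclusive is 5 days; tolling adds 5 days: April 7, 2028 + 5 days = April 12, 2028.
April 12, 2028 is a Wednesday and not a legal holiday, so no extension applies.

April 12, 2028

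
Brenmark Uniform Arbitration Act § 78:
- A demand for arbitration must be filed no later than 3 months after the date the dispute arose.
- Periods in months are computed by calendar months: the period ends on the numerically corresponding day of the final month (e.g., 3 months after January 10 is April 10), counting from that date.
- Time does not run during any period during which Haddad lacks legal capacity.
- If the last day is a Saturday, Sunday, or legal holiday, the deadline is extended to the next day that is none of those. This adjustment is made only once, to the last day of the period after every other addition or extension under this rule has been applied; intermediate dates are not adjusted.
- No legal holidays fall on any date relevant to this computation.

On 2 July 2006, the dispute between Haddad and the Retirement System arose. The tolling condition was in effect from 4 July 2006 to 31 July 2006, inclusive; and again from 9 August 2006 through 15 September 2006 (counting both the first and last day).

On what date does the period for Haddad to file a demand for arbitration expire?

3 months after 2 July 2006 is October 2, 2006.
From July 4, 2006 through July 31, 2006 inclusive is 28 days; tolling adds 28 days: October 2, 2006 + 28 days = October 30, 2006.
From August 9, 2006 through September 15, 2006 inclusive is 38 days; tolling adds 38 days: October 30, 2006 + 38 days = December 7, 2006.
December 7, 2006 is a Thursday and not a legal holiday, so no extension applies.

December 7, 2006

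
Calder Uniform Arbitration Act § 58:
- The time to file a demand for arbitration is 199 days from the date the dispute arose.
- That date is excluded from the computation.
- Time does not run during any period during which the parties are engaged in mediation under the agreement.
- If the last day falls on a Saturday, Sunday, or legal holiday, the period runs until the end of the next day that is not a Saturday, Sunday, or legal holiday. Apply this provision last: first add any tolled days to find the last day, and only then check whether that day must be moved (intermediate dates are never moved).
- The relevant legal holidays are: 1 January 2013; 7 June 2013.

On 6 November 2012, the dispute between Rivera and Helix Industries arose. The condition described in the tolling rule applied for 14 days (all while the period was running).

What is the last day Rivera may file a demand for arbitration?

June 10, 2013

199 days after 6 November 2012 is May 24, 2013.
Tolling adds 14 days: May 24, 2013 + 14 days = June 7, 2013.
June 7, 2013 is a listed holiday; June 8, 2013 is Saturday; June 9, 2013 is Sunday. The next qualifying day is June 10, 2013.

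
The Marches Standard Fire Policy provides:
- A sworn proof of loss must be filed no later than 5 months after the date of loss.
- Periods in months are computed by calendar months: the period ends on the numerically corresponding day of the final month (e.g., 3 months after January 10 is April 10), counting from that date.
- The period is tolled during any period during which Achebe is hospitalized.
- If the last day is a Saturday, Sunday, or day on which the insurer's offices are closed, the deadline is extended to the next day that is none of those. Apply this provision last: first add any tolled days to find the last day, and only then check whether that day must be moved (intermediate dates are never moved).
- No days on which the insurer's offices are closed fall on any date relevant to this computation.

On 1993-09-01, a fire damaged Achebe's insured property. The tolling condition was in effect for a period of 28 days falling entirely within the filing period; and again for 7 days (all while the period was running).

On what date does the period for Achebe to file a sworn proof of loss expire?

March 8, 1994

5 months after 1993-09-01 is February 1, 1994.
Tolling adds 28 days: February 1, 1994 + 28 days = March 1, 1994.
Tolling adds 7 days: March 1, 1994 + 7 days = March 8, 1994.
March 8, 1994 is a Tuesday and not a day on which the insurer's offices are closed, so no extension applies.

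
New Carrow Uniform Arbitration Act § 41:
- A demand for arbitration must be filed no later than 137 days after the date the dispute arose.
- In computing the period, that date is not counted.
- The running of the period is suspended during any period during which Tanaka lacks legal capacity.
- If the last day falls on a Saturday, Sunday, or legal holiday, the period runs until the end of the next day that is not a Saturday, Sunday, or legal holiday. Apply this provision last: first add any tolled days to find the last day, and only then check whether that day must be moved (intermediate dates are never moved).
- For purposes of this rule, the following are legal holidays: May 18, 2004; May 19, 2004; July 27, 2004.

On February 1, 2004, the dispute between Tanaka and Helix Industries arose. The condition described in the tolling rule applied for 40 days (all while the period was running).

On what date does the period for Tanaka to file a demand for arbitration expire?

137 days after February 1, 2004 is June 17, 2004.
Tolling adds 40 days: June 17, 2004 + 40 days = July 27, 2004.
July 27, 2004 is a listed holiday. The next qualifying day is July 28, 2004.

July 28, 2004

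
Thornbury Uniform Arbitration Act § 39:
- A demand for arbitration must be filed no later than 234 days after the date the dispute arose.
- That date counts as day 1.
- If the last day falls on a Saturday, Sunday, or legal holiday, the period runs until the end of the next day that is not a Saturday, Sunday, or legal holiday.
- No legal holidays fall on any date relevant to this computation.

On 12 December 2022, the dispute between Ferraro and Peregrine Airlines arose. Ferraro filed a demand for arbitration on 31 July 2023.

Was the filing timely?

Yes

Counting 12 December 2022 as day 1, day 234 is August 2, 2023.
August 2, 2023 is a Wednesday and not a legal holiday, so no extension applies.
The deadline is August 2, 2023; the filing on July 31, 2023 is on or before that date.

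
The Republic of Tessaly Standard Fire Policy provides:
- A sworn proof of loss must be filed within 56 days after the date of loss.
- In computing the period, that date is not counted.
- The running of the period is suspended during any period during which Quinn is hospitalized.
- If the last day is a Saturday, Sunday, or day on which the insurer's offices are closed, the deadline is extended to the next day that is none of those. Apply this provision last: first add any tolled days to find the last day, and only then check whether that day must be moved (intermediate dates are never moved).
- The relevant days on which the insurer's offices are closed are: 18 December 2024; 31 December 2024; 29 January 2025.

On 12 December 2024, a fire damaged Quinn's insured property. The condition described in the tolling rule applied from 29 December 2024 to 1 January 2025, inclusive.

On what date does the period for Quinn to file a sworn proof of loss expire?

February 10, 2025

56 days after 12 December 2024 is February 6, 2025.
From December 29, 2024 through January 1, 2025 inclusive is 4 days; tolling adds 4 days: February 6, 2025 + 4 days = February 10, 2025.
February 10, 2025 is a Monday and not a day on which the insurer's offices are closed, so no extension applies.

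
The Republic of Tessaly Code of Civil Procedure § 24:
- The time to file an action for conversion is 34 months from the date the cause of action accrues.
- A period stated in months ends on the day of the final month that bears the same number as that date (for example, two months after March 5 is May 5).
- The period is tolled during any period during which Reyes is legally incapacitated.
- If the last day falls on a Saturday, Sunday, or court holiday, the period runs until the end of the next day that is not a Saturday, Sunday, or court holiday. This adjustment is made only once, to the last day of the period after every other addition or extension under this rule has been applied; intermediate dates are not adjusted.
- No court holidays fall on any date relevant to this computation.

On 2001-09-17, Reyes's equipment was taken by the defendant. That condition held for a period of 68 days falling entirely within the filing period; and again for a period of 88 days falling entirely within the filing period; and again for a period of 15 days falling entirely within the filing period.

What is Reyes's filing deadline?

January 4, 2005

34 months after 2001-09-17 is July 17, 2004.
Tolling adds 68 days: July 17, 2004 + 68 days = September 23, 2004.
Tolling adds 88 days: September 23, 2004 + 88 days = December 20, 2004.
Tolling adds 15 days: December 20, 2004 + 15 days = January 4, 2005.
January 4, 2005 is a Tuesday and not a court holiday, so no extension applies.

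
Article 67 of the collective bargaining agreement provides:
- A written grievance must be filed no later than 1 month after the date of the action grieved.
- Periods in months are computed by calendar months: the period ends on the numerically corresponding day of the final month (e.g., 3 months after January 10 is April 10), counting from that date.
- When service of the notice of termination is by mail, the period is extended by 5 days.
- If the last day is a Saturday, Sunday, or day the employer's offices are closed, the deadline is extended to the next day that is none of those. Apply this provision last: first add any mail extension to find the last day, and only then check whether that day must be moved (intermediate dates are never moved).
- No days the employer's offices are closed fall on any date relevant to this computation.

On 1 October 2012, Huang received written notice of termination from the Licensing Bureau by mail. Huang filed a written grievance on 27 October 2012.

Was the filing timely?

1 month after 1 October 2012 is November 1, 2012.
Service was by mail, adding 5 days: November 1, 2012 + 5 days = November 6, 2012.
November 6, 2012 is a Tuesday and not a day the employer's offices are closed, so no extension applies.
The deadline is November 6, 2012; the filing on October 27, 2012 is on or before that date.

Yes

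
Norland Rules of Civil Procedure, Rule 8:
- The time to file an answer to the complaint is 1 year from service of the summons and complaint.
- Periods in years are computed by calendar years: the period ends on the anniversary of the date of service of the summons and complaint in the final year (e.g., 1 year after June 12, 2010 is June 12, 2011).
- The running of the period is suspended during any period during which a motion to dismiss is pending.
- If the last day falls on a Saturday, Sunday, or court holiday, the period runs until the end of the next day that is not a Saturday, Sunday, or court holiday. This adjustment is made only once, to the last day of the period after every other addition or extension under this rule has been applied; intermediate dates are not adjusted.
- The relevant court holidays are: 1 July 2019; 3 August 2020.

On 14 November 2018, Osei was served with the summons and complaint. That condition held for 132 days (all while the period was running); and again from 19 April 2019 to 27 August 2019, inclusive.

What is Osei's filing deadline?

1 year after 14 November 2018 is November 14, 2019.
Tolling adds 132 days: November 14, 2019 + 132 days = March 25, 2020.
From April 19, 2019 through August 27, 2019 inclusive is 131 days; tolling adds 131 days: March 25, 2020 + 131 days = August 3, 2020.
August 3, 2020 is a listed holiday. The next qualifying day is August 4, 2020.

August 4, 2020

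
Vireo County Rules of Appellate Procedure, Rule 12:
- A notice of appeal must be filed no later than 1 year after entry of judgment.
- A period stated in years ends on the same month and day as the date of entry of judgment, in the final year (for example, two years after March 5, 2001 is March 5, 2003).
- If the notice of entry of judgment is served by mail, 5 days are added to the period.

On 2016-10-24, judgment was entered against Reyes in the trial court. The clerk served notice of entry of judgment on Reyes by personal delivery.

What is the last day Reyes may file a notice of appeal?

October 24, 2017

1 year after 2016-10-24 is October 24, 2017.
Service was not by mail, so no mail extension applies.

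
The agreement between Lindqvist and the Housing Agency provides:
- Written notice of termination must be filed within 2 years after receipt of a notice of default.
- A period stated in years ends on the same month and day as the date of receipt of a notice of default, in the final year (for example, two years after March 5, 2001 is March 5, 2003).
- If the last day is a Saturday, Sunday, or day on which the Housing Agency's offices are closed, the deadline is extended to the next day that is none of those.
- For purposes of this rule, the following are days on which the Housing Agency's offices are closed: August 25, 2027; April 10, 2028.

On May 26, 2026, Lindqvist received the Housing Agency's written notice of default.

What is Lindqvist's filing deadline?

May 26, 2028

2 years after May 26, 2026 is May 26, 2028.
May 26, 2028 is a Friday and not a day on which the Housing Agency's offices are closed, so no extension applies.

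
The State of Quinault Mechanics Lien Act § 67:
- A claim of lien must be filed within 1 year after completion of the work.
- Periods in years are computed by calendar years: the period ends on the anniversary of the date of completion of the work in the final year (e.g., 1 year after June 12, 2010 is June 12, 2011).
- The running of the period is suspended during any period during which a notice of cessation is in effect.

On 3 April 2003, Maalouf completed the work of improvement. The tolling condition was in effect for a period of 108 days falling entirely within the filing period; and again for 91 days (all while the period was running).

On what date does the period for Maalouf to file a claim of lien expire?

1 year after 3 April 2003 is April 3, 2004.
Tolling adds 108 days: April 3, 2004 + 108 days = July 20, 2004.
Tolling adds 91 days: July 20, 2004 + 91 days = October 19, 2004.

October 19, 2004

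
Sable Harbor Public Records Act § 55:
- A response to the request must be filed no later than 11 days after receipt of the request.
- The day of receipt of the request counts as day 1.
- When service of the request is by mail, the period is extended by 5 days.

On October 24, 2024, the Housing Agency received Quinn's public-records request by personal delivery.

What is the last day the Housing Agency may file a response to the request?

November 3, 2024

Counting October 24, 2024 as day 1, day 11 is November 3, 2024.
Service was not by mail, so no mail extension applies.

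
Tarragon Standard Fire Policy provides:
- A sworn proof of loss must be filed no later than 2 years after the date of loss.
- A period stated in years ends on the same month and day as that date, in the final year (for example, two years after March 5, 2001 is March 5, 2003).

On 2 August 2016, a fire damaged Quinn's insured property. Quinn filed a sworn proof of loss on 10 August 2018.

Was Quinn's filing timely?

2 years after 2 August 2016 is August 2, 2018.
The deadline is August 2, 2018; the filing on August 10, 2018 is after that date.

No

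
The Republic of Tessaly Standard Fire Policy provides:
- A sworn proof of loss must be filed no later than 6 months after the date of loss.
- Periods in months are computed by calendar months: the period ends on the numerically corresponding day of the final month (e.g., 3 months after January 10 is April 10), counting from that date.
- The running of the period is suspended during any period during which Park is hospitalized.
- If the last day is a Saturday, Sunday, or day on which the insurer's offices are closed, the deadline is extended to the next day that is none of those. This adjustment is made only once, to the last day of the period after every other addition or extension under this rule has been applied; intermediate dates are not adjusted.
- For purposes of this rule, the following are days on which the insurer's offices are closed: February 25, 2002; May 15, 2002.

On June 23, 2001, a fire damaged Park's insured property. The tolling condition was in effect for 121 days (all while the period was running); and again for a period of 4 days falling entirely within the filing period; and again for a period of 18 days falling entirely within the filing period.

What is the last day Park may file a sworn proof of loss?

6 months after June 23, 2001 is December 23, 2001.
Tolling adds 121 days: December 23, 2001 + 121 days = April 23, 2002.
Tolling adds 4 days: April 23, 2002 + 4 days = April 27, 2002.
Tolling adds 18 days: April 27, 2002 + 18 days = May 15, 2002.
May 15, 2002 is a listed holiday. The next qualifying day is May 16, 2002.

May 16, 2002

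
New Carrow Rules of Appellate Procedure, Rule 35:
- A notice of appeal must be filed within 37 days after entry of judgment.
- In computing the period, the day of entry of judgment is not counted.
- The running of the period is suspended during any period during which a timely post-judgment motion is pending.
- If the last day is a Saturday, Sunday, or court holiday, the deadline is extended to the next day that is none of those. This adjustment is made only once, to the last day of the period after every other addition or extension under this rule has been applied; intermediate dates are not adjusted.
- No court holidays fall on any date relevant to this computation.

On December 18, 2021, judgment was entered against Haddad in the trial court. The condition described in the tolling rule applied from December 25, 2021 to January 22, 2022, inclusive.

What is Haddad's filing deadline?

February 22, 2022

37 days after December 18, 2021 is January 24, 2022.
From December 25, 2021 through January 22, 2022 inclusive is 29 days; tolling adds 29 days: January 24, 2022 + 29 days = February 22, 2022.
February 22, 2022 is a Tuesday and not a court holiday, so no extension applies.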